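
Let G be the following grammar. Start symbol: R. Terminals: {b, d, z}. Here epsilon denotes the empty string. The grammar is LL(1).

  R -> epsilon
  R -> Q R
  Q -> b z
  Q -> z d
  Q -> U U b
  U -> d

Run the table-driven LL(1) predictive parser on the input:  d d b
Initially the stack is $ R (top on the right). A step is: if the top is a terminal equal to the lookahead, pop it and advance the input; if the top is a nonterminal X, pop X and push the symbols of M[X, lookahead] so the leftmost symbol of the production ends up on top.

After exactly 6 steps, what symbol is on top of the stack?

step 1: stack=$ R  input=d d b $  — expand R -> Q R
step 2: stack=$ R Q  input=d d b $  — expand Q -> U U b
step 3: stack=$ R b U U  input=d d b $  — expand U -> d
step 4: stack=$ R b U d  input=d d b $  — match d
step 5: stack=$ R b U  input=d b $  — expand U -> d
step 6: stack=$ R b d  input=d b $  — match d
Stack after step 6: $ R b (top = b).

b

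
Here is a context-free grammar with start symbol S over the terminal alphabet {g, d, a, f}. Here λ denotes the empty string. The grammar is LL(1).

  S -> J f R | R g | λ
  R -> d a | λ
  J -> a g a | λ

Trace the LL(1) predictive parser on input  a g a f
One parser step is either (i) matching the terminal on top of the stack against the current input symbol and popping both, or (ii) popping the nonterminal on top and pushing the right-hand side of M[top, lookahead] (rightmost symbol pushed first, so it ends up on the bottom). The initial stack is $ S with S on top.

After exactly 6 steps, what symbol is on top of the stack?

R

step 1: stack=$ S  input=a g a f $  — expand S -> J f R
step 2: stack=$ R f J  input=a g a f $  — expand J -> a g a
step 3: stack=$ R f a g a  input=a g a f $  — match a
step 4: stack=$ R f a g  input=g a f $  — match g
step 5: stack=$ R f a  input=a f $  — match a
step 6: stack=$ R f  input=f $  — match f
Stack after step 6: $ R (top = R).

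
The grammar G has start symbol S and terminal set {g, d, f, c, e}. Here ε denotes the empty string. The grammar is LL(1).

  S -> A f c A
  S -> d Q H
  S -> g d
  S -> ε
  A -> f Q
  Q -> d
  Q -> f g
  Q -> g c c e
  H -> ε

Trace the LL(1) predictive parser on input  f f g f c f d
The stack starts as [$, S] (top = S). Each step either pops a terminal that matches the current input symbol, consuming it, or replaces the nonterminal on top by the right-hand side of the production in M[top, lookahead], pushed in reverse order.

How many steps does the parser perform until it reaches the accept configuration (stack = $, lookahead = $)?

step 1: stack=$ S  input=f f g f c f d $  — expand S -> A f c A
step 2: stack=$ A c f A  input=f f g f c f d $  — expand A -> f Q
step 3: stack=$ A c f Q f  input=f f g f c f d $  — match f
step 4: stack=$ A c f Q  input=f g f c f d $  — expand Q -> f g
step 5: stack=$ A c f g f  input=f g f c f d $  — match f
step 6: stack=$ A c f g  input=g f c f d $  — match g
step 7: stack=$ A c f  input=f c f d $  — match f
step 8: stack=$ A c  input=c f d $  — match c
step 9: stack=$ A  input=f d $  — expand A -> f Q
step 10: stack=$ Q f  input=f d $  — match f
step 11: stack=$ Q  input=d $  — expand Q -> d
step 12: stack=$ d  input=d $  — match d
Accept reached after 12 steps.

12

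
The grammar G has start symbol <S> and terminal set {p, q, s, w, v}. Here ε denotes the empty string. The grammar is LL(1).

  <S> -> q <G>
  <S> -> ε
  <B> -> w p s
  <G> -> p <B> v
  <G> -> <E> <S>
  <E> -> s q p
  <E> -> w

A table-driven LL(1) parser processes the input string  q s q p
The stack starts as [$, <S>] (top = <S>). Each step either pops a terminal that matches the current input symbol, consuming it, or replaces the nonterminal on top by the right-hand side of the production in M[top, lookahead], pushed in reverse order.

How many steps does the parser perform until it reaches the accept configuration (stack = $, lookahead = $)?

8

     Stack        Input      Action
  1  $ <S>        q s q p $  expand <S> -> q <G>
  2  $ <G> q      q s q p $  match q
  3  $ <G>        s q p $    expand <G> -> <E> <S>
  4  $ <S> <E>    s q p $    expand <E> -> s q p
  5  $ <S> p q s  s q p $    match s
  6  $ <S> p q    q p $      match q
  7  $ <S> p      p $        match p
  8  $ <S>        $          expand <S> -> ε
Accept reached after 8 steps.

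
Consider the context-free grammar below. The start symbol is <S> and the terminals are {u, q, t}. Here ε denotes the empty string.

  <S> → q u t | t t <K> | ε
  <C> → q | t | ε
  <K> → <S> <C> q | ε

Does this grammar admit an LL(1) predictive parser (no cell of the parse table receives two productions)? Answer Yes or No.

FIRST(<S>) = {ε, q, t}
FIRST(<C>) = {ε, q, t}
FIRST(<K>) = {ε, q, t}
FOLLOW(<S>) = {$, q, t}
FOLLOW(<C>) = {q}
FOLLOW(<K>) = {$, q, t}
Cell M[<C>, q] receives both <C> → q and <C> → ε — the grammar is not LL(1).

No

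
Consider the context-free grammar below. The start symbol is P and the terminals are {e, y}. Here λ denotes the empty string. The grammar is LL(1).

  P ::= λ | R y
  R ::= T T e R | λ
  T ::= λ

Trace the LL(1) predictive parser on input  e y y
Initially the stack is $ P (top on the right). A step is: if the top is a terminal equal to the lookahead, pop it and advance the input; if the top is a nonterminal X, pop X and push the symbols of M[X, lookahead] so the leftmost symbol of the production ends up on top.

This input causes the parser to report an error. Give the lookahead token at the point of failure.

y

step 1: stack=$ P  input=e y y $  — expand P ::= R y
step 2: stack=$ y R  input=e y y $  — expand R ::= T T e R
step 3: stack=$ y R e T T  input=e y y $  — expand T ::= λ
step 4: stack=$ y R e T  input=e y y $  — expand T ::= λ
step 5: stack=$ y R e  input=e y y $  — match e
step 6: stack=$ y R  input=y y $  — expand R ::= λ
step 7: stack=$ y  input=y y $  — match y
step 8: stack=$  input=y $  — error: stack empty but input remains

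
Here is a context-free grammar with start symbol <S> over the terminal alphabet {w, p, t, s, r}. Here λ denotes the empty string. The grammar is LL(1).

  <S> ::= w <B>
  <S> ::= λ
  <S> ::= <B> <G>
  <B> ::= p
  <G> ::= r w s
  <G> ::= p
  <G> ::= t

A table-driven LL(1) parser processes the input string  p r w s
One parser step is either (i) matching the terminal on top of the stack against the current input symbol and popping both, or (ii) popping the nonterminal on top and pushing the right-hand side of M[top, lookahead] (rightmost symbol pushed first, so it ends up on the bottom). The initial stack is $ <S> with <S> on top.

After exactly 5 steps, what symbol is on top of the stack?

w

step 1: stack=$ <S>  input=p r w s $  — expand <S> ::= <B> <G>
step 2: stack=$ <G> <B>  input=p r w s $  — expand <B> ::= p
step 3: stack=$ <G> p  input=p r w s $  — match p
step 4: stack=$ <G>  input=r w s $  — expand <G> ::= r w s
step 5: stack=$ s w r  input=r w s $  — match r
Stack after step 5: $ s w (top = w).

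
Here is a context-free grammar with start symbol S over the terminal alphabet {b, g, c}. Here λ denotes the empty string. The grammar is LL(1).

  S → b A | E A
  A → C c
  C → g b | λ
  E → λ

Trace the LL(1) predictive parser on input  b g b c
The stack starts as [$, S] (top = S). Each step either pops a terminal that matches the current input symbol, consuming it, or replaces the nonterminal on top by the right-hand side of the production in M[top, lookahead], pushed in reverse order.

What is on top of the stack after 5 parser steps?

b

step 1: stack=$ S  input=b g b c $  — expand S → b A
step 2: stack=$ A b  input=b g b c $  — match b
step 3: stack=$ A  input=g b c $  — expand A → C c
step 4: stack=$ c C  input=g b c $  — expand C → g b
step 5: stack=$ c b g  input=g b c $  — match g
Stack after step 5: $ c b (top = b).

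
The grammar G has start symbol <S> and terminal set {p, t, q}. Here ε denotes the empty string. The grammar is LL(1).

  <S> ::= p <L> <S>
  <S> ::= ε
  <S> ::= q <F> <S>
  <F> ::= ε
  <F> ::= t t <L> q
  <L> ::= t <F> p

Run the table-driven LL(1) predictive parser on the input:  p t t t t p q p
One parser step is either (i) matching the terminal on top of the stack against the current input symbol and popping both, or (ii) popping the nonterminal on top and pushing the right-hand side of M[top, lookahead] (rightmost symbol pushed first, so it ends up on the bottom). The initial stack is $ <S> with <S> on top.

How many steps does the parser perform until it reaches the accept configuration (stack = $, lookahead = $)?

step 1: stack=$ <S>  input=p t t t t p q p $  — expand <S> ::= p <L> <S>
step 2: stack=$ <S> <L> p  input=p t t t t p q p $  — match p
step 3: stack=$ <S> <L>  input=t t t t p q p $  — expand <L> ::= t <F> p
step 4: stack=$ <S> p <F> t  input=t t t t p q p $  — match t
step 5: stack=$ <S> p <F>  input=t t t p q p $  — expand <F> ::= t t <L> q
step 6: stack=$ <S> p q <L> t t  input=t t t p q p $  — match t
step 7: stack=$ <S> p q <L> t  input=t t p q p $  — match t
step 8: stack=$ <S> p q <L>  input=t p q p $  — expand <L> ::= t <F> p
step 9: stack=$ <S> p q p <F> t  input=t p q p $  — match t
step 10: stack=$ <S> p q p <F>  input=p q p $  — expand <F> ::= ε
step 11: stack=$ <S> p q p  input=p q p $  — match p
step 12: stack=$ <S> p q  input=q p $  — match q
step 13: stack=$ <S> p  input=p $  — match p
step 14: stack=$ <S>  input=$  — expand <S> ::= ε
Accept reached after 14 steps.

14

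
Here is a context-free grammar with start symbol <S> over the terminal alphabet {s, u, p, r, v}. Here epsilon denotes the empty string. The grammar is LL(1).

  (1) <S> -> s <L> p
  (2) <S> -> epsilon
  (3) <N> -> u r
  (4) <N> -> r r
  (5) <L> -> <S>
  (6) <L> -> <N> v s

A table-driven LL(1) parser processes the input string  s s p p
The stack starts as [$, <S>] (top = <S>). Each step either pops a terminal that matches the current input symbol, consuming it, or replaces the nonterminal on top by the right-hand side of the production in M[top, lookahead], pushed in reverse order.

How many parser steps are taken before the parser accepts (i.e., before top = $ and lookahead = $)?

9

     Stack        Input      Action
  1  $ <S>        s s p p $  expand <S> -> s <L> p
  2  $ p <L> s    s s p p $  match s
  3  $ p <L>      s p p $    expand <L> -> <S>
  4  $ p <S>      s p p $    expand <S> -> s <L> p
  5  $ p p <L> s  s p p $    match s
  6  $ p p <L>    p p $      expand <L> -> <S>
  7  $ p p <S>    p p $      expand <S> -> epsilon
  8  $ p p        p p $      match p
  9  $ p          p $        match p
Accept reached after 9 steps.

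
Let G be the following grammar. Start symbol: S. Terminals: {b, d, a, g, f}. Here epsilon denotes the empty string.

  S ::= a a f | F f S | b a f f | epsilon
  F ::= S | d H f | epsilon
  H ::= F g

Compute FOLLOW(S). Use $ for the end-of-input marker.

FIRST(S): from S::=a a f we get {a}; from S::=F f S we get {a, b, d, f}; from S::=b a f f we get {b}; from S::=epsilon we get {epsilon}. So FIRST(S) = {epsilon, a, b, d, f}.
FIRST(F): from F::=S we get {epsilon, a, b, d, f}; from F::=d H f we get {d}; from F::=epsilon we get {epsilon}. So FIRST(F) = {epsilon, a, b, d, f}.
FIRST(H): from H::=F g we get {a, b, d, f, g}. So FIRST(H) = {a, b, d, f, g}.
FOLLOW(S) includes $ since S is the start symbol.
FOLLOW(F): in S::=F f S, F is followed by f S with FIRST {f}; in H::=F g, F is followed by g with FIRST {g}. Thus FOLLOW(F) = {f, g}.
FOLLOW(S): in S::=F f S, the suffix after S is empty (adds nothing new); in F::=S, the suffix after S is empty, so FOLLOW(S) ⊇ FOLLOW(F) = {f, g}. Thus FOLLOW(S) = {$, f, g}.
FOLLOW(H): in F::=d H f, H is followed by f with FIRST {f}. Thus FOLLOW(H) = {f}.

{$, f, g}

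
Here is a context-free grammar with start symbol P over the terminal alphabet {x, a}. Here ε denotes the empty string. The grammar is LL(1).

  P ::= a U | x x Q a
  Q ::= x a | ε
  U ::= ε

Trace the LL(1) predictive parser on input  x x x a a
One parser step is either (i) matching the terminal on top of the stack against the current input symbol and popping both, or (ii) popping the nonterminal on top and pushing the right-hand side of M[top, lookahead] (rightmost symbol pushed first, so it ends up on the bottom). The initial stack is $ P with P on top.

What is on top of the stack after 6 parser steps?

     Stack      Input        Action
  1  $ P        x x x a a $  expand P ::= x x Q a
  2  $ a Q x x  x x x a a $  match x
  3  $ a Q x    x x a a $    match x
  4  $ a Q      x a a $      expand Q ::= x a
  5  $ a a x    x a a $      match x
  6  $ a a      a a $        match a
Stack after step 6: $ a (top = a).

a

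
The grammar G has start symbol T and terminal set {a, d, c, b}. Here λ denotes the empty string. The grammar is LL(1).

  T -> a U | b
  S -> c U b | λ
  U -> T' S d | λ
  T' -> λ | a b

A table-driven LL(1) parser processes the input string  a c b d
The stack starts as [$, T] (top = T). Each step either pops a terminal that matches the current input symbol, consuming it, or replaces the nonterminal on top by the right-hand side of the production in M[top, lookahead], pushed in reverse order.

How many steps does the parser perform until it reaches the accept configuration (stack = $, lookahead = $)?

9

     Stack      Input      Action
  1  $ T        a c b d $  expand T -> a U
  2  $ U a      a c b d $  match a
  3  $ U        c b d $    expand U -> T' S d
  4  $ d S T'   c b d $    expand T' -> λ
  5  $ d S      c b d $    expand S -> c U b
  6  $ d b U c  c b d $    match c
  7  $ d b U    b d $      expand U -> λ
  8  $ d b      b d $      match b
  9  $ d        d $        match d
Accept reached after 9 steps.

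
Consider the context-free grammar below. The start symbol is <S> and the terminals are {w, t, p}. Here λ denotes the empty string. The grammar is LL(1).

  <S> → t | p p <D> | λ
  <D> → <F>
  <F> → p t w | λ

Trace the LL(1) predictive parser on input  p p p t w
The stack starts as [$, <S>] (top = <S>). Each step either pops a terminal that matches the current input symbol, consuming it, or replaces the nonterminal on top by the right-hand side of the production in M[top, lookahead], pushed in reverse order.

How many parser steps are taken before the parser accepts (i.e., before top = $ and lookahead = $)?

step 1: stack=$ <S>  input=p p p t w $  — expand <S> → p p <D>
step 2: stack=$ <D> p p  input=p p p t w $  — match p
step 3: stack=$ <D> p  input=p p t w $  — match p
step 4: stack=$ <D>  input=p t w $  — expand <D> → <F>
step 5: stack=$ <F>  input=p t w $  — expand <F> → p t w
step 6: stack=$ w t p  input=p t w $  — match p
step 7: stack=$ w t  input=t w $  — match t
step 8: stack=$ w  input=w $  — match w
Accept reached after 8 steps.

8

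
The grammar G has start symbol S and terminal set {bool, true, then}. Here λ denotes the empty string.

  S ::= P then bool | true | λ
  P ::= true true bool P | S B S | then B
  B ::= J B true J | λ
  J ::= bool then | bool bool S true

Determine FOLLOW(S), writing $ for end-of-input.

{$, bool, then, true}

FIRST(J): from J::=bool then we get {bool}; from J::=bool bool S true we get {bool}. So FIRST(J) = {bool}.
FIRST(B): from B::=J B true J we get {bool}; from B::=λ we get {λ}. So FIRST(B) = {λ, bool}.
FIRST(S): from S::=P then bool we get {bool, then, true}; from S::=true we get {true}; from S::=λ we get {λ}. So FIRST(S) = {λ, bool, then, true}.
FIRST(P): from P::=true true bool P we get {true}; from P::=S B S we get {λ, bool, then, true}; from P::=then B we get {then}. So FIRST(P) = {λ, bool, then, true}.
FOLLOW(S) includes $ since S is the start symbol.
FOLLOW(P): in S::=P then bool, P is followed by then bool with FIRST {then}; in P::=true true bool P, the suffix after P is empty (adds nothing new). Thus FOLLOW(P) = {then}.
FOLLOW(S): in P::=S B S (occurrence 1), S is followed by B S with FIRST {λ, bool, then, true}; in P::=S B S (occurrence 1), the suffix after S is nullable, so FOLLOW(S) ⊇ FOLLOW(P) = {then}; in P::=S B S (occurrence 2), the suffix after S is empty, so FOLLOW(S) ⊇ FOLLOW(P) = {then}; in J::=bool bool S true, S is followed by true with FIRST {true}. Thus FOLLOW(S) = {$, bool, then, true}.
FOLLOW(B): in P::=S B S, B is followed by S with FIRST {λ, bool, then, true}; in P::=S B S, the suffix after B is nullable, so FOLLOW(B) ⊇ FOLLOW(P) = {then}; in P::=then B, the suffix after B is empty, so FOLLOW(B) ⊇ FOLLOW(P) = {then}; in B::=J B true J, B is followed by true J with FIRST {true}. Thus FOLLOW(B) = {bool, then, true}.
FOLLOW(J): in B::=J B true J (occurrence 1), J is followed by B true J with FIRST {bool, true}; in B::=J B true J (occurrence 2), the suffix after J is empty, so FOLLOW(J) ⊇ FOLLOW(B) = {bool, then, true}. Thus FOLLOW(J) = {bool, then, true}.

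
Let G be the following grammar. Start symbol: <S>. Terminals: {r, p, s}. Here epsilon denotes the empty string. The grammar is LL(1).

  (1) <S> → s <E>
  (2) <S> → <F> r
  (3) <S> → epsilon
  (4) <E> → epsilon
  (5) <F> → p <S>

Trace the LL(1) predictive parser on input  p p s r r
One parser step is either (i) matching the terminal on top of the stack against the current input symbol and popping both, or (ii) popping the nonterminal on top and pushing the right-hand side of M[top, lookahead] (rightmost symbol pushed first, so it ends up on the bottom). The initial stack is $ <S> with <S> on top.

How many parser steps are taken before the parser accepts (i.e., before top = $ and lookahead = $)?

11

step 1: stack=$ <S>  input=p p s r r $  — expand <S> → <F> r
step 2: stack=$ r <F>  input=p p s r r $  — expand <F> → p <S>
step 3: stack=$ r <S> p  input=p p s r r $  — match p
step 4: stack=$ r <S>  input=p s r r $  — expand <S> → <F> r
step 5: stack=$ r r <F>  input=p s r r $  — expand <F> → p <S>
step 6: stack=$ r r <S> p  input=p s r r $  — match p
step 7: stack=$ r r <S>  input=s r r $  — expand <S> → s <E>
step 8: stack=$ r r <E> s  input=s r r $  — match s
step 9: stack=$ r r <E>  input=r r $  — expand <E> → epsilon
step 10: stack=$ r r  input=r r $  — match r
step 11: stack=$ r  input=r $  — match r
Accept reached after 11 steps.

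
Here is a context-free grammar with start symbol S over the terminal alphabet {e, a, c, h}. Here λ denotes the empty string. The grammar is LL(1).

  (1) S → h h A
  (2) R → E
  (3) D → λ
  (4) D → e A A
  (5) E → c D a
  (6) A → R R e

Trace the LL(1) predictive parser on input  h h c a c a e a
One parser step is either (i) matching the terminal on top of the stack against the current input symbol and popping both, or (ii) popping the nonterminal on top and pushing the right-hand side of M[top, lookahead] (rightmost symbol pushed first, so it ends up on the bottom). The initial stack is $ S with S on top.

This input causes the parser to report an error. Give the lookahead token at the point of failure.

step 1: stack=$ S  input=h h c a c a e a $  — expand S → h h A
step 2: stack=$ A h h  input=h h c a c a e a $  — match h
step 3: stack=$ A h  input=h c a c a e a $  — match h
step 4: stack=$ A  input=c a c a e a $  — expand A → R R e
step 5: stack=$ e R R  input=c a c a e a $  — expand R → E
step 6: stack=$ e R E  input=c a c a e a $  — expand E → c D a
step 7: stack=$ e R a D c  input=c a c a e a $  — match c
step 8: stack=$ e R a D  input=a c a e a $  — expand D → λ
step 9: stack=$ e R a  input=a c a e a $  — match a
step 10: stack=$ e R  input=c a e a $  — expand R → E
step 11: stack=$ e E  input=c a e a $  — expand E → c D a
step 12: stack=$ e a D c  input=c a e a $  — match c
step 13: stack=$ e a D  input=a e a $  — expand D → λ
step 14: stack=$ e a  input=a e a $  — match a
step 15: stack=$ e  input=e a $  — match e
step 16: stack=$  input=a $  — error: stack empty but input remains

a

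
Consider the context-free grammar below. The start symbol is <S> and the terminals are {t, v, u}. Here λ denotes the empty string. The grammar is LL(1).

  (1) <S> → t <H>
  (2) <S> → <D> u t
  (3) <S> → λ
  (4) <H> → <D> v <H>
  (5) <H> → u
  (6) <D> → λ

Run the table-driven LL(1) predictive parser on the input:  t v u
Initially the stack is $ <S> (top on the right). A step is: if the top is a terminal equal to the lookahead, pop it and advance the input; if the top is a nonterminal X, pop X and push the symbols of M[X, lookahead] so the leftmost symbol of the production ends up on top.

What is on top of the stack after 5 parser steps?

     Stack        Input    Action
  1  $ <S>        t v u $  expand <S> → t <H>
  2  $ <H> t      t v u $  match t
  3  $ <H>        v u $    expand <H> → <D> v <H>
  4  $ <H> v <D>  v u $    expand <D> → λ
  5  $ <H> v      v u $    match v
Stack after step 5: $ <H> (top = <H>).

<H>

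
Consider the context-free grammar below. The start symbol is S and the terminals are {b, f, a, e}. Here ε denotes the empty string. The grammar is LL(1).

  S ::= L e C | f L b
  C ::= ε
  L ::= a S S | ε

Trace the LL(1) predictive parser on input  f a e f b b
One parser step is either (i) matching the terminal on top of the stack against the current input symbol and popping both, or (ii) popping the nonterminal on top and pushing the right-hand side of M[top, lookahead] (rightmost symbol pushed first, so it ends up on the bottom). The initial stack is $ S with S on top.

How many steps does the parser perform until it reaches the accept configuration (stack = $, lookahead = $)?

      Stack        Input          Action
   1  $ S          f a e f b b $  expand S ::= f L b
   2  $ b L f      f a e f b b $  match f
   3  $ b L        a e f b b $    expand L ::= a S S
   4  $ b S S a    a e f b b $    match a
   5  $ b S S      e f b b $      expand S ::= L e C
   6  $ b S C e L  e f b b $      expand L ::= ε
   7  $ b S C e    e f b b $      match e
   8  $ b S C      f b b $        expand C ::= ε
   9  $ b S        f b b $        expand S ::= f L b
  10  $ b b L f    f b b $        match f
  11  $ b b L      b b $          expand L ::= ε
  12  $ b b        b b $          match b
  13  $ b          b $            match b
Accept reached after 13 steps.

13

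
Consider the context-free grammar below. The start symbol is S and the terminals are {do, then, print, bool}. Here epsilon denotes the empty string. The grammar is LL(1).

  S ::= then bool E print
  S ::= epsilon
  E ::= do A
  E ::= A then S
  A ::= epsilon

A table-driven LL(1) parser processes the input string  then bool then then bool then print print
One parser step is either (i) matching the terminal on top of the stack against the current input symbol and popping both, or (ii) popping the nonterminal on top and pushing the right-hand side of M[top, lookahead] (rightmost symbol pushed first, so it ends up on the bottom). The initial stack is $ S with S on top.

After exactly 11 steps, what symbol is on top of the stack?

      Stack                      Input                                        Action
   1  $ S                        then bool then then bool then print print $  expand S ::= then bool E print
   2  $ print E bool then        then bool then then bool then print print $  match then
   3  $ print E bool             bool then then bool then print print $       match bool
   4  $ print E                  then then bool then print print $            expand E ::= A then S
   5  $ print S then A           then then bool then print print $            expand A ::= epsilon
   6  $ print S then             then then bool then print print $            match then
   7  $ print S                  then bool then print print $                 expand S ::= then bool E print
   8  $ print print E bool then  then bool then print print $                 match then
   9  $ print print E bool       bool then print print $                      match bool
  10  $ print print E            then print print $                           expand E ::= A then S
  11  $ print print S then A     then print print $                           expand A ::= epsilon
Stack after step 11: $ print print S then (top = then).

then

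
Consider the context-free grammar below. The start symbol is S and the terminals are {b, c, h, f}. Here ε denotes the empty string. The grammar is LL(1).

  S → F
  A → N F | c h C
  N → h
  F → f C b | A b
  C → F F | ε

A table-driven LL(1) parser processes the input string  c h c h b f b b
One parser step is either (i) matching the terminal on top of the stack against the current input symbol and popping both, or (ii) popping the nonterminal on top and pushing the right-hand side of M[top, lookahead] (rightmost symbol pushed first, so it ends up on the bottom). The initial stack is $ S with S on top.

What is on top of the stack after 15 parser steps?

step 1: stack=$ S  input=c h c h b f b b $  — expand S → F
step 2: stack=$ F  input=c h c h b f b b $  — expand F → A b
step 3: stack=$ b A  input=c h c h b f b b $  — expand A → c h C
step 4: stack=$ b C h c  input=c h c h b f b b $  — match c
step 5: stack=$ b C h  input=h c h b f b b $  — match h
step 6: stack=$ b C  input=c h b f b b $  — expand C → F F
step 7: stack=$ b F F  input=c h b f b b $  — expand F → A b
step 8: stack=$ b F b A  input=c h b f b b $  — expand A → c h C
step 9: stack=$ b F b C h c  input=c h b f b b $  — match c
step 10: stack=$ b F b C h  input=h b f b b $  — match h
step 11: stack=$ b F b C  input=b f b b $  — expand C → ε
step 12: stack=$ b F b  input=b f b b $  — match b
step 13: stack=$ b F  input=f b b $  — expand F → f C b
step 14: stack=$ b b C f  input=f b b $  — match f
step 15: stack=$ b b C  input=b b $  — expand C → ε
Stack after step 15: $ b b (top = b).

b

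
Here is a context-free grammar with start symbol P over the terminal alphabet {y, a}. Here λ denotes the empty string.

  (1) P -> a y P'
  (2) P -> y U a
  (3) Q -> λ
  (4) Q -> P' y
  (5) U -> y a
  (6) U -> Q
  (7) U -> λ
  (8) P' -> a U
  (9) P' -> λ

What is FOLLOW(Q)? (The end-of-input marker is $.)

{$, a, y}

FIRST(P) = {a, y}
FIRST(P') = {λ, a}
FIRST(Q) = {λ, a, y}  (via P' y)
FIRST(U) = {λ, a, y}  (via Q)
FOLLOW(P) includes $ since P is the start symbol.
FOLLOW(P): P appears on no right-hand side. Thus FOLLOW(P) = {$}.
FOLLOW(P'): in P->a y P', the suffix after P' is empty, so FOLLOW(P') ⊇ FOLLOW(P) = {$}; in Q->P' y, P' is followed by y with FIRST {y}. Thus FOLLOW(P') = {$, y}.
FOLLOW(U): in P->y U a, U is followed by a with FIRST {a}; in P'->a U, the suffix after U is empty, so FOLLOW(U) ⊇ FOLLOW(P') = {$, y}. Thus FOLLOW(U) = {$, a, y}.
FOLLOW(Q): in U->Q, the suffix after Q is empty, so FOLLOW(Q) ⊇ FOLLOW(U) = {$, a, y}. Thus FOLLOW(Q) = {$, a, y}.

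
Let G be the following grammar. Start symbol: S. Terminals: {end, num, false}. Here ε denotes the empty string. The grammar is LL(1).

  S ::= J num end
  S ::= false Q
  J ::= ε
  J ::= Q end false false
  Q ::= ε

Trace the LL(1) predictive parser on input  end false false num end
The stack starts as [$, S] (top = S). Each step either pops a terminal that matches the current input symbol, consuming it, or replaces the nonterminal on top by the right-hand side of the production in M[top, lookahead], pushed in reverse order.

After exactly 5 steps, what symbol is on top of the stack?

false

     Stack                        Input                      Action
  1  $ S                          end false false num end $  expand S ::= J num end
  2  $ end num J                  end false false num end $  expand J ::= Q end false false
  3  $ end num false false end Q  end false false num end $  expand Q ::= ε
  4  $ end num false false end    end false false num end $  match end
  5  $ end num false false        false false num end $      match false
Stack after step 5: $ end num false (top = false).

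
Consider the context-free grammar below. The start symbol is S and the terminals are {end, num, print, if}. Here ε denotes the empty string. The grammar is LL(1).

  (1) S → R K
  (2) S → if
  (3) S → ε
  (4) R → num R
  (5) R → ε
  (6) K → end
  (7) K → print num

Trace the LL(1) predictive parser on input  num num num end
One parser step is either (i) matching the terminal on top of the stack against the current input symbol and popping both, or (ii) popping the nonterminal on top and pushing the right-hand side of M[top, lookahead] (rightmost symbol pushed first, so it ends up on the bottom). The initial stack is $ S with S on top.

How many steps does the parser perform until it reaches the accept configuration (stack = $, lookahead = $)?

      Stack      Input              Action
   1  $ S        num num num end $  expand S → R K
   2  $ K R      num num num end $  expand R → num R
   3  $ K R num  num num num end $  match num
   4  $ K R      num num end $      expand R → num R
   5  $ K R num  num num end $      match num
   6  $ K R      num end $          expand R → num R
   7  $ K R num  num end $          match num
   8  $ K R      end $              expand R → ε
   9  $ K        end $              expand K → end
  10  $ end      end $              match end
Accept reached after 10 steps.

10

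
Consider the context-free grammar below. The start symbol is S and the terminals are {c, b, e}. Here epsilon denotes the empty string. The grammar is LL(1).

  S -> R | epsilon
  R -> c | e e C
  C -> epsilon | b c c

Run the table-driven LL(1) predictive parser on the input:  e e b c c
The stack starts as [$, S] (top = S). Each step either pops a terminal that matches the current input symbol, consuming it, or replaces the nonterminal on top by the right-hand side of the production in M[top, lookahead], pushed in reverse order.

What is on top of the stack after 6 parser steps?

c

step 1: stack=$ S  input=e e b c c $  — expand S -> R
step 2: stack=$ R  input=e e b c c $  — expand R -> e e C
step 3: stack=$ C e e  input=e e b c c $  — match e
step 4: stack=$ C e  input=e b c c $  — match e
step 5: stack=$ C  input=b c c $  — expand C -> b c c
step 6: stack=$ c c b  input=b c c $  — match b
Stack after step 6: $ c c (top = c).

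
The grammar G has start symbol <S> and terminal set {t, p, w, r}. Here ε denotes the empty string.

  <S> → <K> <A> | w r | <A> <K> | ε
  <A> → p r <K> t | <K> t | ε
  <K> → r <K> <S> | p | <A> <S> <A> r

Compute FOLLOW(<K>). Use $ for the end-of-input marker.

FIRST(<S>): from <S>→<K> <A> we get {p, r, w}; from <S>→w r we get {w}; from <S>→<A> <K> we get {p, r, w}; from <S>→ε we get {ε}. So FIRST(<S>) = {ε, p, r, w}.
FIRST(<A>): from <A>→p r <K> t we get {p}; from <A>→<K> t we get {p, r, w}; from <A>→ε we get {ε}. So FIRST(<A>) = {ε, p, r, w}.
FIRST(<K>): from <K>→r <K> <S> we get {r}; from <K>→p we get {p}; from <K>→<A> <S> <A> r we get {p, r, w}. So FIRST(<K>) = {p, r, w}.
FOLLOW(<S>) includes $ since <S> is the start symbol.
FOLLOW(<S>): in <K>→r <K> <S>, the suffix after <S> is empty, so FOLLOW(<S>) ⊇ FOLLOW(<K>) = {$, p, r, t, w}; in <K>→<A> <S> <A> r, <S> is followed by <A> r with FIRST {p, r, w}. Thus FOLLOW(<S>) = {$, p, r, t, w}.
FOLLOW(<A>): in <S>→<K> <A>, the suffix after <A> is empty, so FOLLOW(<A>) ⊇ FOLLOW(<S>) = {$, p, r, t, w}; in <S>→<A> <K>, <A> is followed by <K> with FIRST {p, r, w}; in <K>→<A> <S> <A> r (occurrence 1), <A> is followed by <S> <A> r with FIRST {p, r, w}; in <K>→<A> <S> <A> r (occurrence 2), <A> is followed by r with FIRST {r}. Thus FOLLOW(<A>) = {$, p, r, t, w}.
FOLLOW(<K>): in <S>→<K> <A>, <K> is followed by <A> with FIRST {ε, p, r, w}; in <S>→<K> <A>, the suffix after <K> is nullable, so FOLLOW(<K>) ⊇ FOLLOW(<S>) = {$, p, r, t, w}; in <S>→<A> <K>, the suffix after <K> is empty, so FOLLOW(<K>) ⊇ FOLLOW(<S>) = {$, p, r, t, w}; in <A>→p r <K> t, <K> is followed by t with FIRST {t}; in <A>→<K> t, <K> is followed by t with FIRST {t}; in <K>→r <K> <S>, <K> is followed by <S> with FIRST {ε, p, r, w}; in <K>→r <K> <S>, the suffix after <K> is nullable (adds nothing new). Thus FOLLOW(<K>) = {$, p, r, t, w}.

{$, p, r, t, w}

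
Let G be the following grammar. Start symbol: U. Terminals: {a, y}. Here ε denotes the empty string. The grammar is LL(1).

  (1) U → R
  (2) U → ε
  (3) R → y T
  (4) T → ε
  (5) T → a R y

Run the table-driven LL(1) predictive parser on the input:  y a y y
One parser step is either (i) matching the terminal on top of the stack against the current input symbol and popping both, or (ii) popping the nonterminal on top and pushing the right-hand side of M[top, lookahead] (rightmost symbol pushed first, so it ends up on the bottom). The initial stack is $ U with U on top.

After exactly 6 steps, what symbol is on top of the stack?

step 1: stack=$ U  input=y a y y $  — expand U → R
step 2: stack=$ R  input=y a y y $  — expand R → y T
step 3: stack=$ T y  input=y a y y $  — match y
step 4: stack=$ T  input=a y y $  — expand T → a R y
step 5: stack=$ y R a  input=a y y $  — match a
step 6: stack=$ y R  input=y y $  — expand R → y T
Stack after step 6: $ y T y (top = y).

y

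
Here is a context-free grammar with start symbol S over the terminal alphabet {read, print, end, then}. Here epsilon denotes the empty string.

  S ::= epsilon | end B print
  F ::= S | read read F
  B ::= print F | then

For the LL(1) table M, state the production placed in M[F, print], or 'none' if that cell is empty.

FIRST(S) = {epsilon, end}
FIRST(B) = {print, then}
FIRST(F) = {epsilon, end, read}  (via S)
FOLLOW(S) includes $ since S is the start symbol.
FOLLOW(B): in S::=end B print, B is followed by print with FIRST {print}. Thus FOLLOW(B) = {print}.
FOLLOW(F): in F::=read read F, the suffix after F is empty (adds nothing new); in B::=print F, the suffix after F is empty, so FOLLOW(F) ⊇ FOLLOW(B) = {print}. Thus FOLLOW(F) = {print}.
For F ::= S: FIRST(S) = {epsilon, end}, so it goes in M[F, t] for t ∈ {end}; since epsilon ∈ FIRST, also for every t ∈ FOLLOW(F) = {print}.
For F ::= read read F: FIRST(read read F) = {read}, so it goes in M[F, t] for t ∈ {read}.

F ::= S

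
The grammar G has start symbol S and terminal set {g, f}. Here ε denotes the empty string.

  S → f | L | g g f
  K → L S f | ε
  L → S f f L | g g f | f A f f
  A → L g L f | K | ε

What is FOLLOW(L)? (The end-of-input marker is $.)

FIRST(S) = {f, g}  (via L)
FIRST(L) = {f, g}  (via S f f L)
FIRST(K) = {ε, f, g}  (via L S f)
FIRST(A) = {ε, f, g}  (via L g L f, K)
FOLLOW(S) includes $ since S is the start symbol.
FOLLOW(S): in K→L S f, S is followed by f with FIRST {f}; in L→S f f L, S is followed by f f L with FIRST {f}. Thus FOLLOW(S) = {$, f}.
FOLLOW(L): in S→L, the suffix after L is empty, so FOLLOW(L) ⊇ FOLLOW(S) = {$, f}; in K→L S f, L is followed by S f with FIRST {f, g}; in L→S f f L, the suffix after L is empty (adds nothing new); in A→L g L f (occurrence 1), L is followed by g L f with FIRST {g}; in A→L g L f (occurrence 2), L is followed by f with FIRST {f}. Thus FOLLOW(L) = {$, f, g}.
FOLLOW(A): in L→f A f f, A is followed by f f with FIRST {f}. Thus FOLLOW(A) = {f}.
FOLLOW(K): in A→K, the suffix after K is empty, so FOLLOW(K) ⊇ FOLLOW(A) = {f}. Thus FOLLOW(K) = {f}.

{$, f, g}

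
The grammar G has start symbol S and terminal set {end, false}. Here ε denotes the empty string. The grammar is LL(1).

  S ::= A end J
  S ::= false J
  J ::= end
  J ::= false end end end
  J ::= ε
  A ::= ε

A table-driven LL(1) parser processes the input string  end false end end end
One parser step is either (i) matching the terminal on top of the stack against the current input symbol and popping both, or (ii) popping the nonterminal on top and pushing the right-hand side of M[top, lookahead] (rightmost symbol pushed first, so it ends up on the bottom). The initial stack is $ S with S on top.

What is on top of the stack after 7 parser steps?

step 1: stack=$ S  input=end false end end end $  — expand S ::= A end J
step 2: stack=$ J end A  input=end false end end end $  — expand A ::= ε
step 3: stack=$ J end  input=end false end end end $  — match end
step 4: stack=$ J  input=false end end end $  — expand J ::= false end end end
step 5: stack=$ end end end false  input=false end end end $  — match false
step 6: stack=$ end end end  input=end end end $  — match end
step 7: stack=$ end end  input=end end $  — match end
Stack after step 7: $ end (top = end).

end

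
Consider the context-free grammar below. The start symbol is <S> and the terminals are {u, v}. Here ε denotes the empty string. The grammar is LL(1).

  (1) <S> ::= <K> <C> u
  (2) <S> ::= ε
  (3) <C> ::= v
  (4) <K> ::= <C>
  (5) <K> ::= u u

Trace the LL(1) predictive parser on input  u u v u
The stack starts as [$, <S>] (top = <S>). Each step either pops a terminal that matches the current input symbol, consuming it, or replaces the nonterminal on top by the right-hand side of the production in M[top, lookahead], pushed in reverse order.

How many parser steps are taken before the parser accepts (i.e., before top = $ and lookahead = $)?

7

step 1: stack=$ <S>  input=u u v u $  — expand <S> ::= <K> <C> u
step 2: stack=$ u <C> <K>  input=u u v u $  — expand <K> ::= u u
step 3: stack=$ u <C> u u  input=u u v u $  — match u
step 4: stack=$ u <C> u  input=u v u $  — match u
step 5: stack=$ u <C>  input=v u $  — expand <C> ::= v
step 6: stack=$ u v  input=v u $  — match v
step 7: stack=$ u  input=u $  — match u
Accept reached after 7 steps.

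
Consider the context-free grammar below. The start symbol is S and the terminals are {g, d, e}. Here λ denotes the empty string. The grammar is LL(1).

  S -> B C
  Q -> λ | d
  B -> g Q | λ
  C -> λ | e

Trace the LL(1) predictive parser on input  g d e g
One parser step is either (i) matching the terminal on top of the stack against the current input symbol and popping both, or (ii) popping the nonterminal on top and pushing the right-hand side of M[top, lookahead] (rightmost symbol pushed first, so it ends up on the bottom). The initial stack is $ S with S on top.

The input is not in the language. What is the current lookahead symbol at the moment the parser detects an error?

g

step 1: stack=$ S  input=g d e g $  — expand S -> B C
step 2: stack=$ C B  input=g d e g $  — expand B -> g Q
step 3: stack=$ C Q g  input=g d e g $  — match g
step 4: stack=$ C Q  input=d e g $  — expand Q -> d
step 5: stack=$ C d  input=d e g $  — match d
step 6: stack=$ C  input=e g $  — expand C -> e
step 7: stack=$ e  input=e g $  — match e
step 8: stack=$  input=g $  — error: stack empty but input remains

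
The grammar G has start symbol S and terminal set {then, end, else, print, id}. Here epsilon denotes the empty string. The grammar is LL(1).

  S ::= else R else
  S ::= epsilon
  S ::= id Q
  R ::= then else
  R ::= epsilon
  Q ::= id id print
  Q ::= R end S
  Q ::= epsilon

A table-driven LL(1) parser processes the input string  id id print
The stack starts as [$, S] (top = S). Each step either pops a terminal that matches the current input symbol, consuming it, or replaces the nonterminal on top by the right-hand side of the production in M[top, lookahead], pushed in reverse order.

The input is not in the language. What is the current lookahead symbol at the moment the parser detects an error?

print

     Stack          Input          Action
  1  $ S            id id print $  expand S ::= id Q
  2  $ Q id         id id print $  match id
  3  $ Q            id print $     expand Q ::= id id print
  4  $ print id id  id print $     match id
  5  $ print id     print $        error: top is terminal id but lookahead is print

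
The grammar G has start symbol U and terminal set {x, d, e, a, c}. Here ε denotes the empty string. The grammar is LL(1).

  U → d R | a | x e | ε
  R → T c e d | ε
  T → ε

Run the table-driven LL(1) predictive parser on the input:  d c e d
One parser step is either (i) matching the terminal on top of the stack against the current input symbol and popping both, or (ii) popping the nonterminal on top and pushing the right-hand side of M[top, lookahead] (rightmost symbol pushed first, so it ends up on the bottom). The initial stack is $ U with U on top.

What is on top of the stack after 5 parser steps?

     Stack      Input      Action
  1  $ U        d c e d $  expand U → d R
  2  $ R d      d c e d $  match d
  3  $ R        c e d $    expand R → T c e d
  4  $ d e c T  c e d $    expand T → ε
  5  $ d e c    c e d $    match c
Stack after step 5: $ d e (top = e).

e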